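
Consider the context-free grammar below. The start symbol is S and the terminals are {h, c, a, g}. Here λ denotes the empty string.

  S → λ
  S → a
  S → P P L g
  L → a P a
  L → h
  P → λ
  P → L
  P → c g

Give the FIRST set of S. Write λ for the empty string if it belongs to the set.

FIRST(L) = {a, h}
FIRST(P) = {λ, a, c, h}  (via L)
FIRST(S) = {λ, a, c, h}  (via P P L g)

{λ, a, c, h}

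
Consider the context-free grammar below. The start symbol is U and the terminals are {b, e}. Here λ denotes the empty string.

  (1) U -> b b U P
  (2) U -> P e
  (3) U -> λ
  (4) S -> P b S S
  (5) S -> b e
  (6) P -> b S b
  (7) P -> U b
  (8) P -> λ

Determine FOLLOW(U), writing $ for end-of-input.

{$, b, e}

FIRST(U): from U->b b U P we get {b}; from U->P e we get {b, e}; from U->λ we get {λ}. So FIRST(U) = {λ, b, e}.
FIRST(P): from P->b S b we get {b}; from P->U b we get {b, e}; from P->λ we get {λ}. So FIRST(P) = {λ, b, e}.
FIRST(S): from S->P b S S we get {b, e}; from S->b e we get {b}. So FIRST(S) = {b, e}.
FOLLOW(U) includes $ since U is the start symbol.
FOLLOW(U): in U->b b U P, U is followed by P with FIRST {λ, b, e}; in U->b b U P, the suffix after U is nullable (adds nothing new); in P->U b, U is followed by b with FIRST {b}. Thus FOLLOW(U) = {$, b, e}.
FOLLOW(S): in S->P b S S (occurrence 1), S is followed by S with FIRST {b, e}; in S->P b S S (occurrence 2), the suffix after S is empty (adds nothing new); in P->b S b, S is followed by b with FIRST {b}. Thus FOLLOW(S) = {b, e}.
FOLLOW(P): in U->b b U P, the suffix after P is empty, so FOLLOW(P) ⊇ FOLLOW(U) = {$, b, e}; in U->P e, P is followed by e with FIRST {e}; in S->P b S S, P is followed by b S S with FIRST {b}. Thus FOLLOW(P) = {$, b, e}.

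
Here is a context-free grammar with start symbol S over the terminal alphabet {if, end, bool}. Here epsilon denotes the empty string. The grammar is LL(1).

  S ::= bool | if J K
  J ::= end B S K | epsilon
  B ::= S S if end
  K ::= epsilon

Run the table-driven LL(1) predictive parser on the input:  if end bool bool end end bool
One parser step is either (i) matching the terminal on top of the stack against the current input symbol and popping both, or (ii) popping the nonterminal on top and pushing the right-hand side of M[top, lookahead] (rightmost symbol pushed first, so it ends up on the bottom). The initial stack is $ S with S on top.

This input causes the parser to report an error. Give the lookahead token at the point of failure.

step 1: stack=$ S  input=if end bool bool end end bool $  — expand S ::= if J K
step 2: stack=$ K J if  input=if end bool bool end end bool $  — match if
step 3: stack=$ K J  input=end bool bool end end bool $  — expand J ::= end B S K
step 4: stack=$ K K S B end  input=end bool bool end end bool $  — match end
step 5: stack=$ K K S B  input=bool bool end end bool $  — expand B ::= S S if end
step 6: stack=$ K K S end if S S  input=bool bool end end bool $  — expand S ::= bool
step 7: stack=$ K K S end if S bool  input=bool bool end end bool $  — match bool
step 8: stack=$ K K S end if S  input=bool end end bool $  — expand S ::= bool
step 9: stack=$ K K S end if bool  input=bool end end bool $  — match bool
step 10: stack=$ K K S end if  input=end end bool $  — error: top is terminal if but lookahead is end

end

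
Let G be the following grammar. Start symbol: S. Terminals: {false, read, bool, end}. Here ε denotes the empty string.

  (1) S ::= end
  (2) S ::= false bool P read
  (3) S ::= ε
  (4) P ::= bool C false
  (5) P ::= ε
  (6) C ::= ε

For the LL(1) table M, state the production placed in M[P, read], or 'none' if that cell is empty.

P ::= ε

FIRST(S): from S::=end we get {end}; from S::=false bool P read we get {false}; from S::=ε we get {ε}. So FIRST(S) = {ε, end, false}.
FIRST(P): from P::=bool C false we get {bool}; from P::=ε we get {ε}. So FIRST(P) = {ε, bool}.
FIRST(C): from C::=ε we get {ε}. So FIRST(C) = {ε}.
FOLLOW(S) includes $ since S is the start symbol.
FOLLOW(P): in S::=false bool P read, P is followed by read with FIRST {read}. Thus FOLLOW(P) = {read}.
For P ::= bool C false: FIRST(bool C false) = {bool}, so it goes in M[P, t] for t ∈ {bool}.
For P ::= ε: FIRST(ε) = {ε}, so it goes in M[P, t] for t ∈ {}; since ε ∈ FIRST, also for every t ∈ FOLLOW(P) = {read}.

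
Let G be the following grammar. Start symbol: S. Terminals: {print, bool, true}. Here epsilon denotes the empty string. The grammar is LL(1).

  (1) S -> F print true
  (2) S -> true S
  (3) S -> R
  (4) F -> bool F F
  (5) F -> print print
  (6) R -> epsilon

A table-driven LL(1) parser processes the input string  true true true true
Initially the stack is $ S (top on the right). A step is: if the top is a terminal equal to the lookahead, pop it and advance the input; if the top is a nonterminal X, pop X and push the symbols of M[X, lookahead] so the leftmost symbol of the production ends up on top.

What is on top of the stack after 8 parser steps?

step 1: stack=$ S  input=true true true true $  — expand S -> true S
step 2: stack=$ S true  input=true true true true $  — match true
step 3: stack=$ S  input=true true true $  — expand S -> true S
step 4: stack=$ S true  input=true true true $  — match true
step 5: stack=$ S  input=true true $  — expand S -> true S
step 6: stack=$ S true  input=true true $  — match true
step 7: stack=$ S  input=true $  — expand S -> true S
step 8: stack=$ S true  input=true $  — match true
Stack after step 8: $ S (top = S).

S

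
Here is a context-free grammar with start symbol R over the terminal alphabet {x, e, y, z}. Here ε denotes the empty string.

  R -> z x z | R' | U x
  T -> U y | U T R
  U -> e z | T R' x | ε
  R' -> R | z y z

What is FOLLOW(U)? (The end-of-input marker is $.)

{e, x, y}

FIRST(R) = {e, x, y, z}  (via R', U x)
FIRST(R') = {e, x, y, z}  (via R)
FIRST(T) = {e, y}  (via U y, U T R)
FIRST(U) = {ε, e, y}  (via T R' x)
FOLLOW(R) includes $ since R is the start symbol.
FOLLOW(T): in T->U T R, T is followed by R with FIRST {e, x, y, z}; in U->T R' x, T is followed by R' x with FIRST {e, x, y, z}. Thus FOLLOW(T) = {e, x, y, z}.
FOLLOW(U): in R->U x, U is followed by x with FIRST {x}; in T->U y, U is followed by y with FIRST {y}; in T->U T R, U is followed by T R with FIRST {e, y}. Thus FOLLOW(U) = {e, x, y}.
FOLLOW(R): in T->U T R, the suffix after R is empty, so FOLLOW(R) ⊇ FOLLOW(T) = {e, x, y, z}; in R'->R, the suffix after R is empty, so FOLLOW(R) ⊇ FOLLOW(R') = {$, e, x, y, z}. Thus FOLLOW(R) = {$, e, x, y, z}.
FOLLOW(R'): in R->R', the suffix after R' is empty, so FOLLOW(R') ⊇ FOLLOW(R) = {$, e, x, y, z}; in U->T R' x, R' is followed by x with FIRST {x}. Thus FOLLOW(R') = {$, e, x, y, z}.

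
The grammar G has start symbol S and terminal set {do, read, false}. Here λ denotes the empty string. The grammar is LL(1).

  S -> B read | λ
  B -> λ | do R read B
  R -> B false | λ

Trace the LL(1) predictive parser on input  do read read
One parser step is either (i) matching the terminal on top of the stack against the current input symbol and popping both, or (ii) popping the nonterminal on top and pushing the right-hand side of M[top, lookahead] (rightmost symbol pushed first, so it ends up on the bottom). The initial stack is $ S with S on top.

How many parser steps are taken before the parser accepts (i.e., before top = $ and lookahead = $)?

step 1: stack=$ S  input=do read read $  — expand S -> B read
step 2: stack=$ read B  input=do read read $  — expand B -> do R read B
step 3: stack=$ read B read R do  input=do read read $  — match do
step 4: stack=$ read B read R  input=read read $  — expand R -> λ
step 5: stack=$ read B read  input=read read $  — match read
step 6: stack=$ read B  input=read $  — expand B -> λ
step 7: stack=$ read  input=read $  — match read
Accept reached after 7 steps.

7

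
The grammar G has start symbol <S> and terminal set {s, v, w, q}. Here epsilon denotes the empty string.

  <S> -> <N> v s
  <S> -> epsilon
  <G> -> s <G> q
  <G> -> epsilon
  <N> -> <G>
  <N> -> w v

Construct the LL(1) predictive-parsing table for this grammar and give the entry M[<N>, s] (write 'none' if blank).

<N> -> <G>

FIRST(<G>): from <G>->s <G> q we get {s}; from <G>->epsilon we get {epsilon}. So FIRST(<G>) = {epsilon, s}.
FIRST(<N>): from <N>-><G> we get {epsilon, s}; from <N>->w v we get {w}. So FIRST(<N>) = {epsilon, s, w}.
FIRST(<S>): from <S>-><N> v s we get {s, v, w}; from <S>->epsilon we get {epsilon}. So FIRST(<S>) = {epsilon, s, v, w}.
FOLLOW(<S>) includes $ since <S> is the start symbol.
FOLLOW(<N>): in <S>-><N> v s, <N> is followed by v s with FIRST {v}. Thus FOLLOW(<N>) = {v}.
For <N> -> <G>: FIRST(<G>) = {epsilon, s}, so it goes in M[<N>, t] for t ∈ {s}; since epsilon ∈ FIRST, also for every t ∈ FOLLOW(<N>) = {v}.
For <N> -> w v: FIRST(w v) = {w}, so it goes in M[<N>, t] for t ∈ {w}.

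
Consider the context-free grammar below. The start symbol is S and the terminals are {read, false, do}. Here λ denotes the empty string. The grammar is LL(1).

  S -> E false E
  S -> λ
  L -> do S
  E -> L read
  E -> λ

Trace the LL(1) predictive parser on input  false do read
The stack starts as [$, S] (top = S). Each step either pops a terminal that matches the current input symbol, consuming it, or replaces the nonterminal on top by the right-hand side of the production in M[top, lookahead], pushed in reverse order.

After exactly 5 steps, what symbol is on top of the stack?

step 1: stack=$ S  input=false do read $  — expand S -> E false E
step 2: stack=$ E false E  input=false do read $  — expand E -> λ
step 3: stack=$ E false  input=false do read $  — match false
step 4: stack=$ E  input=do read $  — expand E -> L read
step 5: stack=$ read L  input=do read $  — expand L -> do S
Stack after step 5: $ read S do (top = do).

do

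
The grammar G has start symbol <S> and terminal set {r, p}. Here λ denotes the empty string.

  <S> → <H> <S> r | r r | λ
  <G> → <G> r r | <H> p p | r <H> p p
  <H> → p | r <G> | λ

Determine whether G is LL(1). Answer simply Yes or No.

No

FIRST(<S>) = {λ, p, r}
FIRST(<G>) = {p, r}
FIRST(<H>) = {λ, p, r}
FOLLOW(<S>) = {$, r}
FOLLOW(<G>) = {p, r}
FOLLOW(<H>) = {p, r}
Cell M[<G>, p] receives both <G> → <G> r r and <G> → <H> p p — the grammar is not LL(1).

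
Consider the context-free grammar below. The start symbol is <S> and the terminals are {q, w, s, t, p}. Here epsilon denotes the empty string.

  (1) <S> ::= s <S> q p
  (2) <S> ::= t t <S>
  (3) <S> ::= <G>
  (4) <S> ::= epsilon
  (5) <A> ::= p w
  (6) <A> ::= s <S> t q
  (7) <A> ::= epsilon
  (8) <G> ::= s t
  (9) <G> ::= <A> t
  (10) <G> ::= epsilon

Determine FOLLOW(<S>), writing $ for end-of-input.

FIRST(<A>) = {epsilon, p, s}
FIRST(<G>) = {epsilon, p, s, t}  (via <A> t)
FIRST(<S>) = {epsilon, p, s, t}  (via <G>)
FOLLOW(<S>) includes $ since <S> is the start symbol.
FOLLOW(<S>): in <S>::=s <S> q p, <S> is followed by q p with FIRST {q}; in <S>::=t t <S>, the suffix after <S> is empty (adds nothing new); in <A>::=s <S> t q, <S> is followed by t q with FIRST {t}. Thus FOLLOW(<S>) = {$, q, t}.
FOLLOW(<A>): in <G>::=<A> t, <A> is followed by t with FIRST {t}. Thus FOLLOW(<A>) = {t}.
FOLLOW(<G>): in <S>::=<G>, the suffix after <G> is empty, so FOLLOW(<G>) ⊇ FOLLOW(<S>) = {$, q, t}. Thus FOLLOW(<G>) = {$, q, t}.

{$, q, t}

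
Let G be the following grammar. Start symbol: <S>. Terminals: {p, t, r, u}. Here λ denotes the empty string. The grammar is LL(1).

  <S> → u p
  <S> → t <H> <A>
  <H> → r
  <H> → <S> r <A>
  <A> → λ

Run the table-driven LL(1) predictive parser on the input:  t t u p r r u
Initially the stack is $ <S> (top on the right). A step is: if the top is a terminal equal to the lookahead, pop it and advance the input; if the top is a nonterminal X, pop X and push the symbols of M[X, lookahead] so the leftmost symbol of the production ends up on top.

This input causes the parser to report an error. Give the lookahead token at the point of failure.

      Stack                      Input            Action
   1  $ <S>                      t t u p r r u $  expand <S> → t <H> <A>
   2  $ <A> <H> t                t t u p r r u $  match t
   3  $ <A> <H>                  t u p r r u $    expand <H> → <S> r <A>
   4  $ <A> <A> r <S>            t u p r r u $    expand <S> → t <H> <A>
   5  $ <A> <A> r <A> <H> t      t u p r r u $    match t
   6  $ <A> <A> r <A> <H>        u p r r u $      expand <H> → <S> r <A>
   7  $ <A> <A> r <A> <A> r <S>  u p r r u $      expand <S> → u p
   8  $ <A> <A> r <A> <A> r p u  u p r r u $      match u
   9  $ <A> <A> r <A> <A> r p    p r r u $        match p
  10  $ <A> <A> r <A> <A> r      r r u $          match r
  11  $ <A> <A> r <A> <A>        r u $            expand <A> → λ
  12  $ <A> <A> r <A>            r u $            expand <A> → λ
  13  $ <A> <A> r                r u $            match r
  14  $ <A> <A>                  u $              error: M[<A>, u] is empty

u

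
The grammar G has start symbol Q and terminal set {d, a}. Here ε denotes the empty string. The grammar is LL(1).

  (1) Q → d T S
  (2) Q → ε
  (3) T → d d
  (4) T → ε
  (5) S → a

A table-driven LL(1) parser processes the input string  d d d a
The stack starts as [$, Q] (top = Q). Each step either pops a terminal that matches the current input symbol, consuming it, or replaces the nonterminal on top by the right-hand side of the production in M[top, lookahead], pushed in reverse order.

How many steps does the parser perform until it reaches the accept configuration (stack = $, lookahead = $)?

step 1: stack=$ Q  input=d d d a $  — expand Q → d T S
step 2: stack=$ S T d  input=d d d a $  — match d
step 3: stack=$ S T  input=d d a $  — expand T → d d
step 4: stack=$ S d d  input=d d a $  — match d
step 5: stack=$ S d  input=d a $  — match d
step 6: stack=$ S  input=a $  — expand S → a
step 7: stack=$ a  input=a $  — match a
Accept reached after 7 steps.

7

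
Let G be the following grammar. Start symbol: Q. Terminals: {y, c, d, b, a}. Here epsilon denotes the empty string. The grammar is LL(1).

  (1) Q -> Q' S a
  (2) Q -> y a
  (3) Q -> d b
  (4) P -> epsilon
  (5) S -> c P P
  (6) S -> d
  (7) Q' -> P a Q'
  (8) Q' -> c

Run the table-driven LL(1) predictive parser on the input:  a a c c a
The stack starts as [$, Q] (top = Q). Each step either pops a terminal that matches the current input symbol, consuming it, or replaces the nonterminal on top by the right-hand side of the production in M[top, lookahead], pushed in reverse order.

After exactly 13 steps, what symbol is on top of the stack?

a

      Stack         Input        Action
   1  $ Q           a a c c a $  expand Q -> Q' S a
   2  $ a S Q'      a a c c a $  expand Q' -> P a Q'
   3  $ a S Q' a P  a a c c a $  expand P -> epsilon
   4  $ a S Q' a    a a c c a $  match a
   5  $ a S Q'      a c c a $    expand Q' -> P a Q'
   6  $ a S Q' a P  a c c a $    expand P -> epsilon
   7  $ a S Q' a    a c c a $    match a
   8  $ a S Q'      c c a $      expand Q' -> c
   9  $ a S c       c c a $      match c
  10  $ a S         c a $        expand S -> c P P
  11  $ a P P c     c a $        match c
  12  $ a P P       a $          expand P -> epsilon
  13  $ a P         a $          expand P -> epsilon
Stack after step 13: $ a (top = a).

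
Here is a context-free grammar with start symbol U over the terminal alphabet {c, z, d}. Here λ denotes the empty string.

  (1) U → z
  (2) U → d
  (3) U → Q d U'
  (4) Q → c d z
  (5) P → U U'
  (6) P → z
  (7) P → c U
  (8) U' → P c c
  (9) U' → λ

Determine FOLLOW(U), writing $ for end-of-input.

FIRST(Q): from Q→c d z we get {c}. So FIRST(Q) = {c}.
FIRST(U): from U→z we get {z}; from U→d we get {d}; from U→Q d U' we get {c}. So FIRST(U) = {c, d, z}.
FIRST(P): from P→U U' we get {c, d, z}; from P→z we get {z}; from P→c U we get {c}. So FIRST(P) = {c, d, z}.
FIRST(U'): from U'→P c c we get {c, d, z}; from U'→λ we get {λ}. So FIRST(U') = {λ, c, d, z}.
FOLLOW(U) includes $ since U is the start symbol.
FOLLOW(Q): in U→Q d U', Q is followed by d U' with FIRST {d}. Thus FOLLOW(Q) = {d}.
FOLLOW(P): in U'→P c c, P is followed by c c with FIRST {c}. Thus FOLLOW(P) = {c}.
FOLLOW(U): in P→U U', U is followed by U' with FIRST {λ, c, d, z}; in P→U U', the suffix after U is nullable, so FOLLOW(U) ⊇ FOLLOW(P) = {c}; in P→c U, the suffix after U is empty, so FOLLOW(U) ⊇ FOLLOW(P) = {c}. Thus FOLLOW(U) = {$, c, d, z}.
FOLLOW(U'): in U→Q d U', the suffix after U' is empty, so FOLLOW(U') ⊇ FOLLOW(U) = {$, c, d, z}; in P→U U', the suffix after U' is empty, so FOLLOW(U') ⊇ FOLLOW(P) = {c}. Thus FOLLOW(U') = {$, c, d, z}.

{$, c, d, z}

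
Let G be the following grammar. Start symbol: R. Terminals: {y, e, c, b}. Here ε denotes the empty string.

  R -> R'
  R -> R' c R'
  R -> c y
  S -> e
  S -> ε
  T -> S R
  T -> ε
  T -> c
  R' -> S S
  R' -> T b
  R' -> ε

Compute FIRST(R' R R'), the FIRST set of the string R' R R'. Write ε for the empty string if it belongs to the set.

FIRST(S): from S->e we get {e}; from S->ε we get {ε}. So FIRST(S) = {ε, e}.
FIRST(R): from R->R' we get {ε, b, c, e}; from R->R' c R' we get {b, c, e}; from R->c y we get {c}. So FIRST(R) = {ε, b, c, e}.
FIRST(T): from T->S R we get {ε, b, c, e}; from T->ε we get {ε}; from T->c we get {c}. So FIRST(T) = {ε, b, c, e}.
FIRST(R'): from R'->S S we get {ε, e}; from R'->T b we get {b, c, e}; from R'->ε we get {ε}. So FIRST(R') = {ε, b, c, e}.
FIRST(R' R R'): take FIRST of each symbol in turn, carrying on past any symbol whose FIRST contains ε; result {ε, b, c, e}.

{ε, b, c, e}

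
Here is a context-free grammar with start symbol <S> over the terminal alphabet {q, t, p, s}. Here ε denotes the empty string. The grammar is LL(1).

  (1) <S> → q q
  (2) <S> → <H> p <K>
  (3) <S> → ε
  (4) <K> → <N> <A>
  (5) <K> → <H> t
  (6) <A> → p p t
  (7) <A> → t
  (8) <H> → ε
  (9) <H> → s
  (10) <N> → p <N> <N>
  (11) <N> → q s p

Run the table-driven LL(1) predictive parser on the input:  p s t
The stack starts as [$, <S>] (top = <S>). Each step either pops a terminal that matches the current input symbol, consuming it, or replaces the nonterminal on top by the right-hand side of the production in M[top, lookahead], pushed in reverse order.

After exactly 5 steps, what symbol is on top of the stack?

step 1: stack=$ <S>  input=p s t $  — expand <S> → <H> p <K>
step 2: stack=$ <K> p <H>  input=p s t $  — expand <H> → ε
step 3: stack=$ <K> p  input=p s t $  — match p
step 4: stack=$ <K>  input=s t $  — expand <K> → <H> t
step 5: stack=$ t <H>  input=s t $  — expand <H> → s
Stack after step 5: $ t s (top = s).

s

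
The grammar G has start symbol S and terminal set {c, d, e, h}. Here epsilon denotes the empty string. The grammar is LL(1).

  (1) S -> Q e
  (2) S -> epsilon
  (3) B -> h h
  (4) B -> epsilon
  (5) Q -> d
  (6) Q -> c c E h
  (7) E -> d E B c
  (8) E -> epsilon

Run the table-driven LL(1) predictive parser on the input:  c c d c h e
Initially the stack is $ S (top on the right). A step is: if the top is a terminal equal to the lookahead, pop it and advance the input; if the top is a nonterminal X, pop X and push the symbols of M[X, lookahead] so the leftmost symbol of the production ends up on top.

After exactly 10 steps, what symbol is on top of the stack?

e

      Stack          Input          Action
   1  $ S            c c d c h e $  expand S -> Q e
   2  $ e Q          c c d c h e $  expand Q -> c c E h
   3  $ e h E c c    c c d c h e $  match c
   4  $ e h E c      c d c h e $    match c
   5  $ e h E        d c h e $      expand E -> d E B c
   6  $ e h c B E d  d c h e $      match d
   7  $ e h c B E    c h e $        expand E -> epsilon
   8  $ e h c B      c h e $        expand B -> epsilon
   9  $ e h c        c h e $        match c
  10  $ e h          h e $          match h
Stack after step 10: $ e (top = e).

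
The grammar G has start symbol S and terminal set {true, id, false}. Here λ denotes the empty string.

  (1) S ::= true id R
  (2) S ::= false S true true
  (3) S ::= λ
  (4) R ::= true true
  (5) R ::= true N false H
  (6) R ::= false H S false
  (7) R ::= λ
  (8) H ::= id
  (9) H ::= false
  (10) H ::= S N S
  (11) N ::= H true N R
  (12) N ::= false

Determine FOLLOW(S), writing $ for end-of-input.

FIRST(S) = {λ, false, true}
FIRST(R) = {λ, false, true}
FIRST(H) = {false, id, true}  (via S N S)
FIRST(N) = {false, id, true}  (via H true N R)
FOLLOW(S) includes $ since S is the start symbol.
FOLLOW(S): in S::=false S true true, S is followed by true true with FIRST {true}; in R::=false H S false, S is followed by false with FIRST {false}; in H::=S N S (occurrence 1), S is followed by N S with FIRST {false, id, true}; in H::=S N S (occurrence 2), the suffix after S is empty, so FOLLOW(S) ⊇ FOLLOW(H) = {$, false, id, true}. Thus FOLLOW(S) = {$, false, id, true}.
FOLLOW(R): in S::=true id R, the suffix after R is empty, so FOLLOW(R) ⊇ FOLLOW(S) = {$, false, id, true}; in N::=H true N R, the suffix after R is empty, so FOLLOW(R) ⊇ FOLLOW(N) = {$, false, id, true}. Thus FOLLOW(R) = {$, false, id, true}.
FOLLOW(H): in R::=true N false H, the suffix after H is empty, so FOLLOW(H) ⊇ FOLLOW(R) = {$, false, id, true}; in R::=false H S false, H is followed by S false with FIRST {false, true}; in N::=H true N R, H is followed by true N R with FIRST {true}. Thus FOLLOW(H) = {$, false, id, true}.
FOLLOW(N): in R::=true N false H, N is followed by false H with FIRST {false}; in H::=S N S, N is followed by S with FIRST {λ, false, true}; in H::=S N S, the suffix after N is nullable, so FOLLOW(N) ⊇ FOLLOW(H) = {$, false, id, true}; in N::=H true N R, N is followed by R with FIRST {λ, false, true}; in N::=H true N R, the suffix after N is nullable (adds nothing new). Thus FOLLOW(N) = {$, false, id, true}.

{$, false, id, true}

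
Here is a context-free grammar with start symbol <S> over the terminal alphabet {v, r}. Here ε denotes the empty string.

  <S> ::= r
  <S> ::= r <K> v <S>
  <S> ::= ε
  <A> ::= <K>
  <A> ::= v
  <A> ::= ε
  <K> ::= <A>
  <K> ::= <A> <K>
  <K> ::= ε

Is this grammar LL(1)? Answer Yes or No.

No

FIRST(<S>) = {ε, r}
FIRST(<A>) = {ε, v}
FIRST(<K>) = {ε, v}
FOLLOW(<S>) = {$}
FOLLOW(<A>) = {v}
FOLLOW(<K>) = {v}
Cell M[<A>, v] receives both <A> ::= <K> and <A> ::= v and <A> ::= ε — the grammar is not LL(1).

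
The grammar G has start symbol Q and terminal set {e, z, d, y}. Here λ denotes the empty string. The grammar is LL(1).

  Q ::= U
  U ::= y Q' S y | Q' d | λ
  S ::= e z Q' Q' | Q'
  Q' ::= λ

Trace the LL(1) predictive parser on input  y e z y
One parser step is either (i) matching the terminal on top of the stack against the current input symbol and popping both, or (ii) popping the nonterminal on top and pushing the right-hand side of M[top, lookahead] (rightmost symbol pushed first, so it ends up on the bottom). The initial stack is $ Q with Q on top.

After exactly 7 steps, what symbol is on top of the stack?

step 1: stack=$ Q  input=y e z y $  — expand Q ::= U
step 2: stack=$ U  input=y e z y $  — expand U ::= y Q' S y
step 3: stack=$ y S Q' y  input=y e z y $  — match y
step 4: stack=$ y S Q'  input=e z y $  — expand Q' ::= λ
step 5: stack=$ y S  input=e z y $  — expand S ::= e z Q' Q'
step 6: stack=$ y Q' Q' z e  input=e z y $  — match e
step 7: stack=$ y Q' Q' z  input=z y $  — match z
Stack after step 7: $ y Q' Q' (top = Q').

Q'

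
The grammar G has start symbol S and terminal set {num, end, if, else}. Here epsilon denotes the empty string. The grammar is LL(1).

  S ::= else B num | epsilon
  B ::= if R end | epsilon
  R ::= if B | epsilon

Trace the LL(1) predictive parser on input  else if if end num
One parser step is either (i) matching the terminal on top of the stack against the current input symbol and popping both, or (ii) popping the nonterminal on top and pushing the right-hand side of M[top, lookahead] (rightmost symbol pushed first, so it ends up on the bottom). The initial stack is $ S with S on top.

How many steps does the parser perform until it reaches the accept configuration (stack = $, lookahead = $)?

step 1: stack=$ S  input=else if if end num $  — expand S ::= else B num
step 2: stack=$ num B else  input=else if if end num $  — match else
step 3: stack=$ num B  input=if if end num $  — expand B ::= if R end
step 4: stack=$ num end R if  input=if if end num $  — match if
step 5: stack=$ num end R  input=if end num $  — expand R ::= if B
step 6: stack=$ num end B if  input=if end num $  — match if
step 7: stack=$ num end B  input=end num $  — expand B ::= epsilon
step 8: stack=$ num end  input=end num $  — match end
step 9: stack=$ num  input=num $  — match num
Accept reached after 9 steps.

9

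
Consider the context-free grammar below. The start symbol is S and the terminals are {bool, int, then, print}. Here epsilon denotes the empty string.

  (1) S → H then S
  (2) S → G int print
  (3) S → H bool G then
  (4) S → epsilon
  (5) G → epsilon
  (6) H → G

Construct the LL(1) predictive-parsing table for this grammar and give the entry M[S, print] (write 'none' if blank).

FIRST(G) = {epsilon}
FIRST(H) = {epsilon}  (via G)
FIRST(S) = {epsilon, bool, int, then}  (via H then S, G int print, H bool G then)
FOLLOW(S) includes $ since S is the start symbol.
FOLLOW(S): in S→H then S, the suffix after S is empty (adds nothing new). Thus FOLLOW(S) = {$}.
For S → H then S: FIRST(H then S) = {then}, so it goes in M[S, t] for t ∈ {then}.
For S → G int print: FIRST(G int print) = {int}, so it goes in M[S, t] for t ∈ {int}.
For S → H bool G then: FIRST(H bool G then) = {bool}, so it goes in M[S, t] for t ∈ {bool}.
For S → epsilon: FIRST(epsilon) = {epsilon}, so it goes in M[S, t] for t ∈ {}; since epsilon ∈ FIRST, also for every t ∈ FOLLOW(S) = {$}.
None of these place a production in M[S, print].

none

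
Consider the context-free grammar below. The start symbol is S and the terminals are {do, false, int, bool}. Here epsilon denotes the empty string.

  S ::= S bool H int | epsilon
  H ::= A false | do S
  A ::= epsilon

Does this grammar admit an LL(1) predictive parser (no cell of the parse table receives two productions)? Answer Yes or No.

FIRST(S) = {epsilon, bool}
FIRST(H) = {do, false}
FIRST(A) = {epsilon}
FOLLOW(S) = {$, bool, int}
FOLLOW(H) = {int}
FOLLOW(A) = {false}
Cell M[S, bool] receives both S ::= S bool H int and S ::= epsilon — the grammar is not LL(1).

No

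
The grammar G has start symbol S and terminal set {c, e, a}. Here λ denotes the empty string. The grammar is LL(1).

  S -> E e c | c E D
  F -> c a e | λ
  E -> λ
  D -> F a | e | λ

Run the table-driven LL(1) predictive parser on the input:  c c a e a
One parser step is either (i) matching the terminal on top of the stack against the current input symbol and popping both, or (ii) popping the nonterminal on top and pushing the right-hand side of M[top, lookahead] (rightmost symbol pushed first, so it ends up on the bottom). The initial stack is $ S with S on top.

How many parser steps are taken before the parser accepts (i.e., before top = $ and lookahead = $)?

9

     Stack      Input        Action
  1  $ S        c c a e a $  expand S -> c E D
  2  $ D E c    c c a e a $  match c
  3  $ D E      c a e a $    expand E -> λ
  4  $ D        c a e a $    expand D -> F a
  5  $ a F      c a e a $    expand F -> c a e
  6  $ a e a c  c a e a $    match c
  7  $ a e a    a e a $      match a
  8  $ a e      e a $        match e
  9  $ a        a $          match a
Accept reached after 9 steps.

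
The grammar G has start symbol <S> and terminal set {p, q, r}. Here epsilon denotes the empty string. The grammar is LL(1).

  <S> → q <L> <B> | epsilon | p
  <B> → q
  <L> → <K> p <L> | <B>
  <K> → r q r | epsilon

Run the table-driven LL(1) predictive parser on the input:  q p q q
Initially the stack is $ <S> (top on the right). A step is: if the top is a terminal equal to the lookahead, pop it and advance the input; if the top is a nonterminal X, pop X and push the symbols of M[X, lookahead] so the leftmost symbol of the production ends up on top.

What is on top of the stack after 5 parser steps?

     Stack            Input      Action
  1  $ <S>            q p q q $  expand <S> → q <L> <B>
  2  $ <B> <L> q      q p q q $  match q
  3  $ <B> <L>        p q q $    expand <L> → <K> p <L>
  4  $ <B> <L> p <K>  p q q $    expand <K> → epsilon
  5  $ <B> <L> p      p q q $    match p
Stack after step 5: $ <B> <L> (top = <L>).

<L>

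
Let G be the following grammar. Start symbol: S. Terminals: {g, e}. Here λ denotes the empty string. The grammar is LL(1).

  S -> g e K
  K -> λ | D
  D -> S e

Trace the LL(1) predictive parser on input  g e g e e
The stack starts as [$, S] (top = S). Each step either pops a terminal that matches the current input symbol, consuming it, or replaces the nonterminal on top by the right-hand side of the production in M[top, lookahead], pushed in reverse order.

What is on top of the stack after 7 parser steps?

step 1: stack=$ S  input=g e g e e $  — expand S -> g e K
step 2: stack=$ K e g  input=g e g e e $  — match g
step 3: stack=$ K e  input=e g e e $  — match e
step 4: stack=$ K  input=g e e $  — expand K -> D
step 5: stack=$ D  input=g e e $  — expand D -> S e
step 6: stack=$ e S  input=g e e $  — expand S -> g e K
step 7: stack=$ e K e g  input=g e e $  — match g
Stack after step 7: $ e K e (top = e).

e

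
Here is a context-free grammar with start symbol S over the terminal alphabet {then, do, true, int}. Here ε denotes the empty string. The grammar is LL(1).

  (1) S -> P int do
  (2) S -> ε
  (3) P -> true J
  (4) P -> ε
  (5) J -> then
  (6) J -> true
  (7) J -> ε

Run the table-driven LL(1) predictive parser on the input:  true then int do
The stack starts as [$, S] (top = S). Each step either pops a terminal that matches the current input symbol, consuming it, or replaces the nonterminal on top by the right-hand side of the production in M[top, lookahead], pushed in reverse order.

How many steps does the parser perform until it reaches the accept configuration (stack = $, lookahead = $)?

     Stack            Input               Action
  1  $ S              true then int do $  expand S -> P int do
  2  $ do int P       true then int do $  expand P -> true J
  3  $ do int J true  true then int do $  match true
  4  $ do int J       then int do $       expand J -> then
  5  $ do int then    then int do $       match then
  6  $ do int         int do $            match int
  7  $ do             do $                match do
Accept reached after 7 steps.

7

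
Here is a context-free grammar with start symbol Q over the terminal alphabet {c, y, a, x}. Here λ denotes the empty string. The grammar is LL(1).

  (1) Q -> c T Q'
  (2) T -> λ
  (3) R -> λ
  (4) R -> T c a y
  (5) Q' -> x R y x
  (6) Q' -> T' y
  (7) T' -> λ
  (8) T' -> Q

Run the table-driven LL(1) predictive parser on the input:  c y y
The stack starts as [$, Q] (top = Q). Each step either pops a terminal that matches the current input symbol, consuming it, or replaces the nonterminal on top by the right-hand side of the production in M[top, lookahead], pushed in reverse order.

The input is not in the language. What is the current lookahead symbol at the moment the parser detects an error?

     Stack     Input    Action
  1  $ Q       c y y $  expand Q -> c T Q'
  2  $ Q' T c  c y y $  match c
  3  $ Q' T    y y $    expand T -> λ
  4  $ Q'      y y $    expand Q' -> T' y
  5  $ y T'    y y $    expand T' -> λ
  6  $ y       y y $    match y
  7  $         y $      error: stack empty but input remains

y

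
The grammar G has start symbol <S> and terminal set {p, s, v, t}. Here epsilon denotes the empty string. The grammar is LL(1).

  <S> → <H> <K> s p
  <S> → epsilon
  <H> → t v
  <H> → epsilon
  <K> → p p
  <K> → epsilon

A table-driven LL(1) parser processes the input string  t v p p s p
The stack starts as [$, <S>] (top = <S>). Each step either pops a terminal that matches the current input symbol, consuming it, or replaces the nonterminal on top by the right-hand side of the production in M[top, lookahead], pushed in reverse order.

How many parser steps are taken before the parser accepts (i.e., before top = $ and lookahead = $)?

step 1: stack=$ <S>  input=t v p p s p $  — expand <S> → <H> <K> s p
step 2: stack=$ p s <K> <H>  input=t v p p s p $  — expand <H> → t v
step 3: stack=$ p s <K> v t  input=t v p p s p $  — match t
step 4: stack=$ p s <K> v  input=v p p s p $  — match v
step 5: stack=$ p s <K>  input=p p s p $  — expand <K> → p p
step 6: stack=$ p s p p  input=p p s p $  — match p
step 7: stack=$ p s p  input=p s p $  — match p
step 8: stack=$ p s  input=s p $  — match s
step 9: stack=$ p  input=p $  — match p
Accept reached after 9 steps.

9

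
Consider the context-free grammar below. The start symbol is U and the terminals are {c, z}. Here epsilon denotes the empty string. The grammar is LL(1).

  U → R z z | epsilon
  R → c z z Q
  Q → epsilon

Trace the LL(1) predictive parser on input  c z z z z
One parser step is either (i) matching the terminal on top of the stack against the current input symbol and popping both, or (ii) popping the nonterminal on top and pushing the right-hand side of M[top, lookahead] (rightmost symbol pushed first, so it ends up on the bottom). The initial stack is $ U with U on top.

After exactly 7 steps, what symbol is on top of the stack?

z

     Stack          Input        Action
  1  $ U            c z z z z $  expand U → R z z
  2  $ z z R        c z z z z $  expand R → c z z Q
  3  $ z z Q z z c  c z z z z $  match c
  4  $ z z Q z z    z z z z $    match z
  5  $ z z Q z      z z z $      match z
  6  $ z z Q        z z $        expand Q → epsilon
  7  $ z z          z z $        match z
Stack after step 7: $ z (top = z).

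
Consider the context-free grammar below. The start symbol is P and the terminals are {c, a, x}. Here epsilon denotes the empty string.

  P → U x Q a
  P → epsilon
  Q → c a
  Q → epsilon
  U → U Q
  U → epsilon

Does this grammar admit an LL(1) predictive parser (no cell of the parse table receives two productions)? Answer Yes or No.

No

FIRST(P) = {epsilon, c, x}
FIRST(Q) = {epsilon, c}
FIRST(U) = {epsilon, c}
FOLLOW(P) = {$}
FOLLOW(Q) = {a, c, x}
FOLLOW(U) = {c, x}
Cell M[Q, c] receives both Q → c a and Q → epsilon — the grammar is not LL(1).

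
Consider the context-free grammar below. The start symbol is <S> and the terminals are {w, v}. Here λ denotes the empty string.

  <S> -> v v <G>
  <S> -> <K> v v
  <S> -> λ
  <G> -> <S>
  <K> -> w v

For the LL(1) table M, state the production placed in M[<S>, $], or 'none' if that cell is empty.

FIRST(<K>): from <K>->w v we get {w}. So FIRST(<K>) = {w}.
FIRST(<S>): from <S>->v v <G> we get {v}; from <S>-><K> v v we get {w}; from <S>->λ we get {λ}. So FIRST(<S>) = {λ, v, w}.
FIRST(<G>): from <G>-><S> we get {λ, v, w}. So FIRST(<G>) = {λ, v, w}.
FOLLOW(<S>) includes $ since <S> is the start symbol.
FOLLOW(<S>): in <G>-><S>, the suffix after <S> is empty, so FOLLOW(<S>) ⊇ FOLLOW(<G>) = {$}. Thus FOLLOW(<S>) = {$}.
FOLLOW(<G>): in <S>->v v <G>, the suffix after <G> is empty, so FOLLOW(<G>) ⊇ FOLLOW(<S>) = {$}. Thus FOLLOW(<G>) = {$}.
For <S> -> v v <G>: FIRST(v v <G>) = {v}, so it goes in M[<S>, t] for t ∈ {v}.
For <S> -> <K> v v: FIRST(<K> v v) = {w}, so it goes in M[<S>, t] for t ∈ {w}.
For <S> -> λ: FIRST(λ) = {λ}, so it goes in M[<S>, t] for t ∈ {}; since λ ∈ FIRST, also for every t ∈ FOLLOW(<S>) = {$}.

<S> -> λ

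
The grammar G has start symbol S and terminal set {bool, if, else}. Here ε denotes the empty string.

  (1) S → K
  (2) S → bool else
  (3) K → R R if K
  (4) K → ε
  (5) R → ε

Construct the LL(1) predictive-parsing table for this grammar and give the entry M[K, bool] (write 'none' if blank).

FIRST(R) = {ε}
FIRST(K) = {ε, if}  (via R R if K)
FIRST(S) = {ε, bool, if}  (via K)
FOLLOW(S) includes $ since S is the start symbol.
FOLLOW(S): S appears on no right-hand side. Thus FOLLOW(S) = {$}.
FOLLOW(K): in S→K, the suffix after K is empty, so FOLLOW(K) ⊇ FOLLOW(S) = {$}; in K→R R if K, the suffix after K is empty (adds nothing new). Thus FOLLOW(K) = {$}.
For K → R R if K: FIRST(R R if K) = {if}, so it goes in M[K, t] for t ∈ {if}.
For K → ε: FIRST(ε) = {ε}, so it goes in M[K, t] for t ∈ {}; since ε ∈ FIRST, also for every t ∈ FOLLOW(K) = {$}.
None of these place a production in M[K, bool].

none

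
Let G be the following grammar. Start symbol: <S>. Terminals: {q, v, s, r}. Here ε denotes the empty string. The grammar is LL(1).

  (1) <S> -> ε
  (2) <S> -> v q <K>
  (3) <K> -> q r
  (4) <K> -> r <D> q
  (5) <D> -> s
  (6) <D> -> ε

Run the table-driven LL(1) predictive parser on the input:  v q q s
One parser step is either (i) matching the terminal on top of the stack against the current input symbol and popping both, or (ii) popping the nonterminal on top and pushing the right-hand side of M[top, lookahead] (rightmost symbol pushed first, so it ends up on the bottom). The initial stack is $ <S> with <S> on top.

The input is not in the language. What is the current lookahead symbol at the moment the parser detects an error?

step 1: stack=$ <S>  input=v q q s $  — expand <S> -> v q <K>
step 2: stack=$ <K> q v  input=v q q s $  — match v
step 3: stack=$ <K> q  input=q q s $  — match q
step 4: stack=$ <K>  input=q s $  — expand <K> -> q r
step 5: stack=$ r q  input=q s $  — match q
step 6: stack=$ r  input=s $  — error: top is terminal r but lookahead is s

s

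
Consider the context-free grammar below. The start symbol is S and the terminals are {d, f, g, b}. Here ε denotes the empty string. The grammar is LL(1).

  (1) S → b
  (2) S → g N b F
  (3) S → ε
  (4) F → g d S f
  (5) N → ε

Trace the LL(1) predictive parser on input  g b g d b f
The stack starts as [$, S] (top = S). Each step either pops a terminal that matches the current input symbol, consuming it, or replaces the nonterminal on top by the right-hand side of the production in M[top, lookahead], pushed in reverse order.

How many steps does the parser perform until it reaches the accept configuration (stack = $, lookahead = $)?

10

step 1: stack=$ S  input=g b g d b f $  — expand S → g N b F
step 2: stack=$ F b N g  input=g b g d b f $  — match g
step 3: stack=$ F b N  input=b g d b f $  — expand N → ε
step 4: stack=$ F b  input=b g d b f $  — match b
step 5: stack=$ F  input=g d b f $  — expand F → g d S f
step 6: stack=$ f S d g  input=g d b f $  — match g
step 7: stack=$ f S d  input=d b f $  — match d
step 8: stack=$ f S  input=b f $  — expand S → b
step 9: stack=$ f b  input=b f $  — match b
step 10: stack=$ f  input=f $  — match f
Accept reached after 10 steps.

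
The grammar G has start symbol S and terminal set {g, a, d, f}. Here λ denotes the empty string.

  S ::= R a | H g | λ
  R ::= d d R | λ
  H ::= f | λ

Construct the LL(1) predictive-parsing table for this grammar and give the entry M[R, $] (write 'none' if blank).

FIRST(R): from R::=d d R we get {d}; from R::=λ we get {λ}. So FIRST(R) = {λ, d}.
FIRST(H): from H::=f we get {f}; from H::=λ we get {λ}. So FIRST(H) = {λ, f}.
FIRST(S): from S::=R a we get {a, d}; from S::=H g we get {f, g}; from S::=λ we get {λ}. So FIRST(S) = {λ, a, d, f, g}.
FOLLOW(S) includes $ since S is the start symbol.
FOLLOW(R): in S::=R a, R is followed by a with FIRST {a}; in R::=d d R, the suffix after R is empty (adds nothing new). Thus FOLLOW(R) = {a}.
For R ::= d d R: FIRST(d d R) = {d}, so it goes in M[R, t] for t ∈ {d}.
For R ::= λ: FIRST(λ) = {λ}, so it goes in M[R, t] for t ∈ {}; since λ ∈ FIRST, also for every t ∈ FOLLOW(R) = {a}.
None of these place a production in M[R, $].

none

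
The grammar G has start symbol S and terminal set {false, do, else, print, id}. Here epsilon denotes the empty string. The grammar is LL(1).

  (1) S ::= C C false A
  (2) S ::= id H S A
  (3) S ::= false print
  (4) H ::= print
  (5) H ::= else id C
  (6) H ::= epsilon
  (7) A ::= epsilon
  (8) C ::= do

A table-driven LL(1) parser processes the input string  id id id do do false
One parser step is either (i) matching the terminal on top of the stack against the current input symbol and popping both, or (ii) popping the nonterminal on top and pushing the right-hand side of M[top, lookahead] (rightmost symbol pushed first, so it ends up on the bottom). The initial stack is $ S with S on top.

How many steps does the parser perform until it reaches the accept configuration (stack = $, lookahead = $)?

19

      Stack                 Input                   Action
   1  $ S                   id id id do do false $  expand S ::= id H S A
   2  $ A S H id            id id id do do false $  match id
   3  $ A S H               id id do do false $     expand H ::= epsilon
   4  $ A S                 id id do do false $     expand S ::= id H S A
   5  $ A A S H id          id id do do false $     match id
   6  $ A A S H             id do do false $        expand H ::= epsilon
   7  $ A A S               id do do false $        expand S ::= id H S A
   8  $ A A A S H id        id do do false $        match id
   9  $ A A A S H           do do false $           expand H ::= epsilon
  10  $ A A A S             do do false $           expand S ::= C C false A
  11  $ A A A A false C C   do do false $           expand C ::= do
  12  $ A A A A false C do  do do false $           match do
  13  $ A A A A false C     do false $              expand C ::= do
  14  $ A A A A false do    do false $              match do
  15  $ A A A A false       false $                 match false
  16  $ A A A A             $                       expand A ::= epsilon
  17  $ A A A               $                       expand A ::= epsilon
  18  $ A A                 $                       expand A ::= epsilon
  19  $ A                   $                       expand A ::= epsilon
Accept reached after 19 steps.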